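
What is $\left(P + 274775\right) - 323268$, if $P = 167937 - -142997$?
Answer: $262441$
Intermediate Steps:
$P = 310934$ ($P = 167937 + 142997 = 310934$)
$\left(P + 274775\right) - 323268 = \left(310934 + 274775\right) - 323268 = 585709 - 323268 = 262441$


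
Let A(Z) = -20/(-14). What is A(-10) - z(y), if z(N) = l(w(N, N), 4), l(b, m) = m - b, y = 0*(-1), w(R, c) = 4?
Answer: 10/7 ≈ 1.4286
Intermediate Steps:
A(Z) = 10/7 (A(Z) = -20*(-1/14) = 10/7)
y = 0
z(N) = 0 (z(N) = 4 - 1*4 = 4 - 4 = 0)
A(-10) - z(y) = 10/7 - 1*0 = 10/7 + 0 = 10/7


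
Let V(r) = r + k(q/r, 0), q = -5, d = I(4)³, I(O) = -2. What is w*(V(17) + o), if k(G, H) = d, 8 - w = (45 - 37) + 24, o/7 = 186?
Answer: -31464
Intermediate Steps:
o = 1302 (o = 7*186 = 1302)
w = -24 (w = 8 - ((45 - 37) + 24) = 8 - (8 + 24) = 8 - 1*32 = 8 - 32 = -24)
d = -8 (d = (-2)³ = -8)
k(G, H) = -8
V(r) = -8 + r (V(r) = r - 8 = -8 + r)
w*(V(17) + o) = -24*((-8 + 17) + 1302) = -24*(9 + 1302) = -24*1311 = -31464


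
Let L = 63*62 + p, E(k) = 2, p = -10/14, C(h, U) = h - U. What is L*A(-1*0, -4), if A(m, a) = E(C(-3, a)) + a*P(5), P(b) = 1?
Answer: -54674/7 ≈ -7810.6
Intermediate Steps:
p = -5/7 (p = -10*1/14 = -5/7 ≈ -0.71429)
L = 27337/7 (L = 63*62 - 5/7 = 3906 - 5/7 = 27337/7 ≈ 3905.3)
A(m, a) = 2 + a (A(m, a) = 2 + a*1 = 2 + a)
L*A(-1*0, -4) = 27337*(2 - 4)/7 = (27337/7)*(-2) = -54674/7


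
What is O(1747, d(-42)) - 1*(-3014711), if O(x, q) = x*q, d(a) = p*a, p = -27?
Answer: 4995809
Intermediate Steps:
d(a) = -27*a
O(x, q) = q*x
O(1747, d(-42)) - 1*(-3014711) = -27*(-42)*1747 - 1*(-3014711) = 1134*1747 + 3014711 = 1981098 + 3014711 = 4995809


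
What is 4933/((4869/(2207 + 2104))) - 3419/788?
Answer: 1860121037/426308 ≈ 4363.3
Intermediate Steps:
4933/((4869/(2207 + 2104))) - 3419/788 = 4933/((4869/4311)) - 3419*1/788 = 4933/((4869*(1/4311))) - 3419/788 = 4933/(541/479) - 3419/788 = 4933*(479/541) - 3419/788 = 2362907/541 - 3419/788 = 1860121037/426308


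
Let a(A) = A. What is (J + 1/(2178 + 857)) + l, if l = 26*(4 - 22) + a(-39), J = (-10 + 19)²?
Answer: -1292909/3035 ≈ -426.00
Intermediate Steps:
J = 81 (J = 9² = 81)
l = -507 (l = 26*(4 - 22) - 39 = 26*(-18) - 39 = -468 - 39 = -507)
(J + 1/(2178 + 857)) + l = (81 + 1/(2178 + 857)) - 507 = (81 + 1/3035) - 507 = 245836/3035 - 507 = -1292909/3035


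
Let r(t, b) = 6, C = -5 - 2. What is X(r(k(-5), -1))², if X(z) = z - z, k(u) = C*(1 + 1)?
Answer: 0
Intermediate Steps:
C = -7
k(u) = -14 (k(u) = -7*(1 + 1) = -7*2 = -14)
X(z) = 0
X(r(k(-5), -1))² = 0² = 0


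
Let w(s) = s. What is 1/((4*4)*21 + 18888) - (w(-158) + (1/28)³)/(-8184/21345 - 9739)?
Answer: -19703513473901/1218464772912576 ≈ -0.016171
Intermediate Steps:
1/((4*4)*21 + 18888) - (w(-158) + (1/28)³)/(-8184/21345 - 9739) = 1/((4*4)*21 + 18888) - (-158 + (1/28)³)/(-8184/21345 - 9739) = 1/(16*21 + 18888) - (-158 + (1/28)³)/(-8184*1/21345 - 9739) = 1/(336 + 18888) - (-158 + 1/21952)/(-2728/7115 - 9739) = 1/19224 - (-3468415)/(21952*(-69295713/7115)) = 1/19224 - (-3468415)*(-7115)/(21952*69295713) = 1/19224 - 1*24677772725/1521179491776 = 1/19224 - 24677772725/1521179491776 = -19703513473901/1218464772912576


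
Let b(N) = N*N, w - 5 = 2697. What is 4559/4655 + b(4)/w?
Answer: 885207/898415 ≈ 0.98530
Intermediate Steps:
w = 2702 (w = 5 + 2697 = 2702)
b(N) = N²
4559/4655 + b(4)/w = 4559/4655 + 4²/2702 = 4559*(1/4655) + 16*(1/2702) = 4559/4655 + 8/1351 = 885207/898415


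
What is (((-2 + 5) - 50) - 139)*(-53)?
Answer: 9858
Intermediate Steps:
(((-2 + 5) - 50) - 139)*(-53) = ((3 - 50) - 139)*(-53) = (-47 - 139)*(-53) = -186*(-53) = 9858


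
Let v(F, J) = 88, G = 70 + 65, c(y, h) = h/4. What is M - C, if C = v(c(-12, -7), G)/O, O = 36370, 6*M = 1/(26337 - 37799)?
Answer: -3044153/1250618820 ≈ -0.0024341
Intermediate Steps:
c(y, h) = h/4 (c(y, h) = h*(¼) = h/4)
M = -1/68772 (M = 1/(6*(26337 - 37799)) = (⅙)/(-11462) = (⅙)*(-1/11462) = -1/68772 ≈ -1.4541e-5)
G = 135
C = 44/18185 (C = 88/36370 = 88*(1/36370) = 44/18185 ≈ 0.0024196)
M - C = -1/68772 - 1*44/18185 = -1/68772 - 44/18185 = -3044153/1250618820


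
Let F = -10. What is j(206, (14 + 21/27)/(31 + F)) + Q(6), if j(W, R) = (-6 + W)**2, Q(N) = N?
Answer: 40006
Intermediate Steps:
j(206, (14 + 21/27)/(31 + F)) + Q(6) = (-6 + 206)**2 + 6 = 200**2 + 6 = 40000 + 6 = 40006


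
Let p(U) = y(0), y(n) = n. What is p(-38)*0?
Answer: 0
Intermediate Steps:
p(U) = 0
p(-38)*0 = 0*0 = 0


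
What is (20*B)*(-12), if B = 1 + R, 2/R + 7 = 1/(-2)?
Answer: -176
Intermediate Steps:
R = -4/15 (R = 2/(-7 + 1/(-2)) = 2/(-7 - ½) = 2/(-15/2) = 2*(-2/15) = -4/15 ≈ -0.26667)
B = 11/15 (B = 1 - 4/15 = 11/15 ≈ 0.73333)
(20*B)*(-12) = (20*(11/15))*(-12) = (44/3)*(-12) = -176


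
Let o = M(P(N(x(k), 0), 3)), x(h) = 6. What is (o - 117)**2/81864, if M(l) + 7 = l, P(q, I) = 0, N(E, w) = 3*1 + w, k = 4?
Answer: 1922/10233 ≈ 0.18782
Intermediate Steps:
N(E, w) = 3 + w
M(l) = -7 + l
o = -7 (o = -7 + 0 = -7)
(o - 117)**2/81864 = (-7 - 117)**2/81864 = (-124)**2*(1/81864) = 15376*(1/81864) = 1922/10233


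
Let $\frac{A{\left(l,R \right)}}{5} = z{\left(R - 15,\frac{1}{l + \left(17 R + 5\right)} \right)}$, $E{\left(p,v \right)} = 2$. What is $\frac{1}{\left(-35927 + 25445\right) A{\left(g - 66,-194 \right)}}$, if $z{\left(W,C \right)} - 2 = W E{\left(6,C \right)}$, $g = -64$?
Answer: $\frac{1}{21802560} \approx 4.5866 \cdot 10^{-8}$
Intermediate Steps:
$z{\left(W,C \right)} = 2 + 2 W$ ($z{\left(W,C \right)} = 2 + W 2 = 2 + 2 W$)
$A{\left(l,R \right)} = -140 + 10 R$ ($A{\left(l,R \right)} = 5 \left(2 + 2 \left(R - 15\right)\right) = 5 \left(2 + 2 \left(-15 + R\right)\right) = 5 \left(2 + \left(-30 + 2 R\right)\right) = 5 \left(-28 + 2 R\right) = -140 + 10 R$)
$\frac{1}{\left(-35927 + 25445\right) A{\left(g - 66,-194 \right)}} = \frac{1}{\left(-35927 + 25445\right) \left(-140 + 10 \left(-194\right)\right)} = \frac{1}{\left(-10482\right) \left(-140 - 1940\right)} = - \frac{1}{10482 \left(-2080\right)} = \left(- \frac{1}{10482}\right) \left(- \frac{1}{2080}\right) = \frac{1}{21802560}$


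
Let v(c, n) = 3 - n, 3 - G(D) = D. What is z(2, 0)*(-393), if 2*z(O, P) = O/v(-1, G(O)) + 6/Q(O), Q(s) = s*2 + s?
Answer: -393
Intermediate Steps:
G(D) = 3 - D
Q(s) = 3*s (Q(s) = 2*s + s = 3*s)
z(O, P) = 1/2 + 1/O (z(O, P) = (O/(3 - (3 - O)) + 6/((3*O)))/2 = (O/(3 + (-3 + O)) + 6*(1/(3*O)))/2 = (O/O + 2/O)/2 = (1 + 2/O)/2 = 1/2 + 1/O)
z(2, 0)*(-393) = ((1/2)*(2 + 2)/2)*(-393) = ((1/2)*(1/2)*4)*(-393) = 1*(-393) = -393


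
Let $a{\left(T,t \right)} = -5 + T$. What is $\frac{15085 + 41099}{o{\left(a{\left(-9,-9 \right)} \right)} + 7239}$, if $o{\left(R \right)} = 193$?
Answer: $\frac{7023}{929} \approx 7.5597$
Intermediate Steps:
$\frac{15085 + 41099}{o{\left(a{\left(-9,-9 \right)} \right)} + 7239} = \frac{15085 + 41099}{193 + 7239} = \frac{56184}{7432} = 56184 \cdot \frac{1}{7432} = \frac{7023}{929}$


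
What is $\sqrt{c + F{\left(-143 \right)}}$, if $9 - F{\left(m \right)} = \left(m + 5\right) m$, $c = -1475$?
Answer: $20 i \sqrt{53} \approx 145.6 i$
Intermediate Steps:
$F{\left(m \right)} = 9 - m \left(5 + m\right)$ ($F{\left(m \right)} = 9 - \left(m + 5\right) m = 9 - \left(5 + m\right) m = 9 - m \left(5 + m\right)$)
$\sqrt{c + F{\left(-143 \right)}} = \sqrt{-1475 - 19725} = \sqrt{-21200} = 20 i \sqrt{53}$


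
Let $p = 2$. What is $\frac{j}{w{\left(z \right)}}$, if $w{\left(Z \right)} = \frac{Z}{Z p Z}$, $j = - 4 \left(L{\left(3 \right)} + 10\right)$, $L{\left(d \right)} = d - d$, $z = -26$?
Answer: $2080$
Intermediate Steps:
$L{\left(d \right)} = 0$
$j = -40$ ($j = - 4 \left(0 + 10\right) = \left(-4\right) 10 = -40$)
$w{\left(Z \right)} = \frac{1}{2 Z}$ ($w{\left(Z \right)} = \frac{Z}{Z 2 Z} = \frac{Z}{2 Z Z} = \frac{Z}{2 Z^{2}} = Z \frac{1}{2 Z^{2}} = \frac{1}{2 Z}$)
$\frac{j}{w{\left(z \right)}} = - \frac{40}{\frac{1}{2} \frac{1}{-26}} = - \frac{40}{\frac{1}{2} \left(- \frac{1}{26}\right)} = - \frac{40}{- \frac{1}{52}} = \left(-40\right) \left(-52\right) = 2080$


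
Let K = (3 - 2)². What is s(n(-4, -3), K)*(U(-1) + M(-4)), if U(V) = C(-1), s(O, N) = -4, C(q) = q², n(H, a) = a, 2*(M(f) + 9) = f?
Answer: 40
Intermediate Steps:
M(f) = -9 + f/2
K = 1 (K = 1² = 1)
U(V) = 1 (U(V) = (-1)² = 1)
s(n(-4, -3), K)*(U(-1) + M(-4)) = -4*(1 + (-9 + (½)*(-4))) = -4*(1 + (-9 - 2)) = -4*(1 - 11) = -4*(-10) = 40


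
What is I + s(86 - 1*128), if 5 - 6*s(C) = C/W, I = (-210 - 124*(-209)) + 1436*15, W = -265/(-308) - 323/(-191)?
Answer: 4728076155/100066 ≈ 47250.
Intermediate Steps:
W = 150099/58828 (W = -265*(-1/308) - 323*(-1/191) = 265/308 + 323/191 = 150099/58828 ≈ 2.5515)
I = 47246 (I = (-210 + 25916) + 21540 = 25706 + 21540 = 47246)
s(C) = 5/6 - 29414*C/450297 (s(C) = 5/6 - C/(6*150099/58828) = 5/6 - C*58828/(6*150099) = 5/6 - 29414*C/450297)
I + s(86 - 1*128) = 47246 + (5/6 - 29414*(86 - 1*128)/450297) = 47246 + (5/6 - 29414*(86 - 128)/450297) = 47246 + (5/6 - 29414/450297*(-42)) = 47246 + (5/6 + 411796/150099) = 47246 + 357919/100066 = 4728076155/100066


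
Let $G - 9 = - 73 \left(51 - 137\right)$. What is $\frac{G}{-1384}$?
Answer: $- \frac{6287}{1384} \approx -4.5426$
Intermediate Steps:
$G = 6287$ ($G = 9 - 73 \left(51 - 137\right) = 9 - -6278 = 9 + 6278 = 6287$)
$\frac{G}{-1384} = \frac{6287}{-1384} = 6287 \left(- \frac{1}{1384}\right) = - \frac{6287}{1384}$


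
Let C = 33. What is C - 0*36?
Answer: 33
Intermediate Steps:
C - 0*36 = 33 - 0*36 = 33 - 1*0 = 33 + 0 = 33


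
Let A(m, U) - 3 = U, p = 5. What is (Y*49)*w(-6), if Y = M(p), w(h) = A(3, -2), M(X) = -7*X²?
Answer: -8575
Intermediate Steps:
A(m, U) = 3 + U
w(h) = 1 (w(h) = 3 - 2 = 1)
Y = -175 (Y = -7*5² = -7*25 = -175)
(Y*49)*w(-6) = -175*49*1 = -8575*1 = -8575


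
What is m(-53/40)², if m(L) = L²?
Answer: 7890481/2560000 ≈ 3.0822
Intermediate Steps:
m(-53/40)² = ((-53/40)²)² = (2809/1600)² = 7890481/2560000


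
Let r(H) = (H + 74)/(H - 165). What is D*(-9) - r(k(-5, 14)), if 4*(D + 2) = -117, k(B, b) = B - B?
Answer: 185921/660 ≈ 281.70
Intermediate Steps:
k(B, b) = 0
D = -125/4 (D = -2 + (¼)*(-117) = -2 - 117/4 = -125/4 ≈ -31.250)
r(H) = (74 + H)/(-165 + H)
D*(-9) - r(k(-5, 14)) = -125/4*(-9) - (74 + 0)/(-165 + 0) = 1125/4 - 74/(-165) = 1125/4 - (-1)*74/165 = 1125/4 - 1*(-74/165) = 1125/4 + 74/165 = 185921/660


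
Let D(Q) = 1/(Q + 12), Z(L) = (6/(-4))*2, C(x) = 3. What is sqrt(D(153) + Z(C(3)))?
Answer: I*sqrt(81510)/165 ≈ 1.7303*I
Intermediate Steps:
Z(L) = -3 (Z(L) = (6*(-1/4))*2 = -3/2*2 = -3)
D(Q) = 1/(12 + Q)
sqrt(D(153) + Z(C(3))) = sqrt(1/(12 + 153) - 3) = sqrt(1/165 - 3) = sqrt(-494/165) = I*sqrt(81510)/165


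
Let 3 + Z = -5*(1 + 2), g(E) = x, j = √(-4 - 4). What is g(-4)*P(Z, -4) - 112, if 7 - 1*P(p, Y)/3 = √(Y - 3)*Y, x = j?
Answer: -112 - 24*√14 + 42*I*√2 ≈ -201.8 + 59.397*I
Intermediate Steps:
j = 2*I*√2 (j = √(-8) = 2*I*√2 ≈ 2.8284*I)
x = 2*I*√2 ≈ 2.8284*I
g(E) = 2*I*√2
Z = -18 (Z = -3 - 5*(1 + 2) = -3 - 5*3 = -3 - 15 = -18)
P(p, Y) = 21 - 3*Y*√(-3 + Y) (P(p, Y) = 21 - 3*√(Y - 3)*Y = 21 - 3*√(-3 + Y)*Y = 21 - 3*Y*√(-3 + Y))
g(-4)*P(Z, -4) - 112 = (2*I*√2)*(21 - 3*(-4)*√(-3 - 4)) - 112 = (2*I*√2)*(21 - 3*(-4)*√(-7)) - 112 = (2*I*√2)*(21 - 3*(-4)*I*√7) - 112 = (2*I*√2)*(21 + 12*I*√7) - 112 = 2*I*√2*(21 + 12*I*√7) - 112 = -112 + 2*I*√2*(21 + 12*I*√7)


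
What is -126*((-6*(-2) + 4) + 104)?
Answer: -15120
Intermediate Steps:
-126*((-6*(-2) + 4) + 104) = -126*((12 + 4) + 104) = -126*(16 + 104) = -126*120 = -15120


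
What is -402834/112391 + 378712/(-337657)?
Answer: -178583540330/37949607887 ≈ -4.7058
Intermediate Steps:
-402834/112391 + 378712/(-337657) = -402834*1/112391 + 378712*(-1/337657) = -402834/112391 - 378712/337657 = -178583540330/37949607887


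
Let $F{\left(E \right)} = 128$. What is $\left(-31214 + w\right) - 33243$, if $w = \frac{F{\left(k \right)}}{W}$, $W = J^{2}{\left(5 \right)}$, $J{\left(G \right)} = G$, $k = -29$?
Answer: $- \frac{1611297}{25} \approx -64452.0$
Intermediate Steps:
$W = 25$ ($W = 5^{2} = 25$)
$w = \frac{128}{25} \approx 5.12$
$\left(-31214 + w\right) - 33243 = \left(-31214 + \frac{128}{25}\right) - 33243 = - \frac{780222}{25} - 33243 = - \frac{1611297}{25}$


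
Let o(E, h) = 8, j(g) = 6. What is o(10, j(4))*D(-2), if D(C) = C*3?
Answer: -48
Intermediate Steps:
D(C) = 3*C
o(10, j(4))*D(-2) = 8*(3*(-2)) = 8*(-6) = -48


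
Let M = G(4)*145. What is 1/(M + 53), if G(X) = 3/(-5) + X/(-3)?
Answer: -3/682 ≈ -0.0043988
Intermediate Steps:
G(X) = -⅗ - X/3 (G(X) = 3*(-⅕) + X*(-⅓) = -⅗ - X/3)
M = -841/3 (M = (-⅗ - ⅓*4)*145 = (-⅗ - 4/3)*145 = -29/15*145 = -841/3 ≈ -280.33)
1/(M + 53) = 1/(-841/3 + 53) = 1/(-682/3) = -3/682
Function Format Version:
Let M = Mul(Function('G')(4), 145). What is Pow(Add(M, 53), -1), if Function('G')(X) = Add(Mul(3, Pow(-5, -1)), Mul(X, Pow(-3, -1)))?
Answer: Rational(-3, 682) ≈ -0.0043988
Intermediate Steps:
Function('G')(X) = Add(Rational(-3, 5), Mul(Rational(-1, 3), X)) (Function('G')(X) = Add(Mul(3, Rational(-1, 5)), Mul(X, Rational(-1, 3))) = Add(Rational(-3, 5), Mul(Rational(-1, 3), X)))
M = Rational(-841, 3) (M = Mul(Add(Rational(-3, 5), Mul(Rational(-1, 3), 4)), 145) = Mul(Add(Rational(-3, 5), Rational(-4, 3)), 145) = Mul(Rational(-29, 15), 145) = Rational(-841, 3) ≈ -280.33)
Pow(Add(M, 53), -1) = Pow(Add(Rational(-841, 3), 53), -1) = Pow(Rational(-682, 3), -1) = Rational(-3, 682)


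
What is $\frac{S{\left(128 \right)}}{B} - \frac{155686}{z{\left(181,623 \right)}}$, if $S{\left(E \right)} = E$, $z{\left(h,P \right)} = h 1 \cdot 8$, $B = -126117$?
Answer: $- \frac{9817418303}{91308708} \approx -107.52$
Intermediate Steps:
$z{\left(h,P \right)} = 8 h$ ($z{\left(h,P \right)} = h 8 = 8 h$)
$\frac{S{\left(128 \right)}}{B} - \frac{155686}{z{\left(181,623 \right)}} = \frac{128}{-126117} - \frac{155686}{8 \cdot 181} = 128 \left(- \frac{1}{126117}\right) - \frac{155686}{1448} = - \frac{128}{126117} - \frac{77843}{724} = - \frac{9817418303}{91308708}$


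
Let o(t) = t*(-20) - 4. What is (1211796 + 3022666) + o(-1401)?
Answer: 4262478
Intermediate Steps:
o(t) = -4 - 20*t (o(t) = -20*t - 4 = -4 - 20*t)
(1211796 + 3022666) + o(-1401) = (1211796 + 3022666) + (-4 - 20*(-1401)) = 4234462 + (-4 + 28020) = 4234462 + 28016 = 4262478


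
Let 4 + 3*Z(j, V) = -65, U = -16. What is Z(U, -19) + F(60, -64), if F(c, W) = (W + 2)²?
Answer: 3821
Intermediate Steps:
Z(j, V) = -23 (Z(j, V) = -4/3 + (⅓)*(-65) = -4/3 - 65/3 = -23)
F(c, W) = (2 + W)²
Z(U, -19) + F(60, -64) = -23 + (2 - 64)² = -23 + (-62)² = -23 + 3844 = 3821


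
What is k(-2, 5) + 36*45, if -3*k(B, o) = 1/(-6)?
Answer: 29161/18 ≈ 1620.1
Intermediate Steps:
k(B, o) = 1/18 (k(B, o) = -1/3/(-6) = -1/3*(-1/6) = 1/18)
k(-2, 5) + 36*45 = 1/18 + 36*45 = 1/18 + 1620 = 29161/18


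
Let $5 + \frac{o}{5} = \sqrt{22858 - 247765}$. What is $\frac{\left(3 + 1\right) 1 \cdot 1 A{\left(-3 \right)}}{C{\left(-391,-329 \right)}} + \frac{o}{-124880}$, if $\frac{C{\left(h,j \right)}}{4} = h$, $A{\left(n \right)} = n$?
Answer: $\frac{76883}{9765616} - \frac{i \sqrt{224907}}{24976} \approx 0.0078728 - 0.018988 i$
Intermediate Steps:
$C{\left(h,j \right)} = 4 h$
$o = -25 + 5 i \sqrt{224907}$ ($o = -25 + 5 \sqrt{22858 - 247765} = -25 + 5 \sqrt{-224907} = -25 + 5 i \sqrt{224907} \approx -25.0 + 2371.2 i$)
$\frac{\left(3 + 1\right) 1 \cdot 1 A{\left(-3 \right)}}{C{\left(-391,-329 \right)}} + \frac{o}{-124880} = \frac{\left(3 + 1\right) 1 \cdot 1 \left(-3\right)}{4 \left(-391\right)} + \frac{-25 + 5 i \sqrt{224907}}{-124880} = \frac{4 \cdot 1 \cdot 1 \left(-3\right)}{-1564} + \left(-25 + 5 i \sqrt{224907}\right) \left(- \frac{1}{124880}\right) = 4 \cdot 1 \left(-3\right) \left(- \frac{1}{1564}\right) + \left(\frac{5}{24976} - \frac{i \sqrt{224907}}{24976}\right) = 4 \left(-3\right) \left(- \frac{1}{1564}\right) + \left(\frac{5}{24976} - \frac{i \sqrt{224907}}{24976}\right) = \left(-12\right) \left(- \frac{1}{1564}\right) + \left(\frac{5}{24976} - \frac{i \sqrt{224907}}{24976}\right) = \frac{3}{391} + \left(\frac{5}{24976} - \frac{i \sqrt{224907}}{24976}\right) = \frac{76883}{9765616} - \frac{i \sqrt{224907}}{24976}$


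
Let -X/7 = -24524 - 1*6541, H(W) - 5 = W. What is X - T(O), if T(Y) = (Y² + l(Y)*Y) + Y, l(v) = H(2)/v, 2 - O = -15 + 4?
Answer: 217266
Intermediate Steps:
H(W) = 5 + W
X = 217455 (X = -7*(-24524 - 1*6541) = -7*(-24524 - 6541) = -7*(-31065) = 217455)
O = 13 (O = 2 - (-15 + 4) = 2 - 1*(-11) = 2 + 11 = 13)
l(v) = 7/v (l(v) = (5 + 2)/v = 7/v)
T(Y) = 7 + Y + Y² (T(Y) = (Y² + (7/Y)*Y) + Y = (Y² + 7) + Y = (7 + Y²) + Y = 7 + Y + Y²)
X - T(O) = 217455 - (7 + 13*(1 + 13)) = 217455 - (7 + 13*14) = 217455 - (7 + 182) = 217455 - 1*189 = 217455 - 189 = 217266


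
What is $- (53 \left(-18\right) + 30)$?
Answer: $924$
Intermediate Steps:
$- (53 \left(-18\right) + 30) = - (-954 + 30) = \left(-1\right) \left(-924\right) = 924$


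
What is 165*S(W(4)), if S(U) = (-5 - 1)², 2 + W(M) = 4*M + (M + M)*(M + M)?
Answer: 5940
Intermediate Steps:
W(M) = -2 + 4*M + 4*M² (W(M) = -2 + (4*M + (M + M)*(M + M)) = -2 + (4*M + (2*M)*(2*M)) = -2 + (4*M + 4*M²) = -2 + 4*M + 4*M²)
S(U) = 36 (S(U) = (-6)² = 36)
165*S(W(4)) = 165*36 = 5940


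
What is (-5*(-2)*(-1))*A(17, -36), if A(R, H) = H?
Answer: 360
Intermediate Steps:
(-5*(-2)*(-1))*A(17, -36) = (-5*(-2)*(-1))*(-36) = (10*(-1))*(-36) = -10*(-36) = 360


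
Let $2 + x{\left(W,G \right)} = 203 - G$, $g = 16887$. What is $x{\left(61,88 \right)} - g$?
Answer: $-16774$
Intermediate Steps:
$x{\left(W,G \right)} = 201 - G$ ($x{\left(W,G \right)} = -2 - \left(-203 + G\right) = 201 - G$)
$x{\left(61,88 \right)} - g = \left(201 - 88\right) - 16887 = 113 - 16887 = -16774$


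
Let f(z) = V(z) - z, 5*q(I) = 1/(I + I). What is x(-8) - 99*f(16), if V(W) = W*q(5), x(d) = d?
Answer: 38608/25 ≈ 1544.3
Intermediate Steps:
q(I) = 1/(10*I) (q(I) = 1/(5*(I + I)) = 1/(5*((2*I))) = (1/(2*I))/5 = 1/(10*I))
V(W) = W/50 (V(W) = W*((⅒)/5) = W*((⅒)*(⅕)) = W*(1/50) = W/50)
f(z) = -49*z/50 (f(z) = z/50 - z = -49*z/50)
x(-8) - 99*f(16) = -8 - (-4851)*16/50 = -8 - 99*(-392/25) = -8 + 38808/25 = 38608/25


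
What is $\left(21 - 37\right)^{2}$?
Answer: $256$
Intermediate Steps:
$\left(21 - 37\right)^{2} = \left(-16\right)^{2} = 256$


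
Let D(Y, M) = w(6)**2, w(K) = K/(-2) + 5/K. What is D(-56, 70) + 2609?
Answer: 94093/36 ≈ 2613.7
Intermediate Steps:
w(K) = 5/K - K/2 (w(K) = K*(-1/2) + 5/K = -K/2 + 5/K = 5/K - K/2)
D(Y, M) = 169/36 (D(Y, M) = (5/6 - 1/2*6)**2 = (5*(1/6) - 3)**2 = (5/6 - 3)**2 = (-13/6)**2 = 169/36)
D(-56, 70) + 2609 = 169/36 + 2609 = 94093/36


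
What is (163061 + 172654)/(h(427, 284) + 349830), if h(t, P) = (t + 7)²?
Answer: 335715/538186 ≈ 0.62379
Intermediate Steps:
h(t, P) = (7 + t)²
(163061 + 172654)/(h(427, 284) + 349830) = (163061 + 172654)/((7 + 427)² + 349830) = 335715/(434² + 349830) = 335715/(188356 + 349830) = 335715/538186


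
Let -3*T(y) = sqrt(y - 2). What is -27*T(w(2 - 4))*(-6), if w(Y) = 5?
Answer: -54*sqrt(3) ≈ -93.531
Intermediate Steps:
T(y) = -sqrt(-2 + y)/3 (T(y) = -sqrt(y - 2)/3 = -sqrt(-2 + y)/3)
-27*T(w(2 - 4))*(-6) = -(-9)*sqrt(-2 + 5)*(-6) = -(-9)*sqrt(3)*(-6) = (9*sqrt(3))*(-6) = -54*sqrt(3)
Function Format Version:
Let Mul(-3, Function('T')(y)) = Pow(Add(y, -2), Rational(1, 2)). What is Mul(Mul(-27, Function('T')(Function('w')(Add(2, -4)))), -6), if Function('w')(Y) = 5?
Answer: Mul(-54, Pow(3, Rational(1, 2))) ≈ -93.531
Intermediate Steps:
Function('T')(y) = Mul(Rational(-1, 3), Pow(Add(-2, y), Rational(1, 2))) (Function('T')(y) = Mul(Rational(-1, 3), Pow(Add(y, -2), Rational(1, 2))) = Mul(Rational(-1, 3), Pow(Add(-2, y), Rational(1, 2))))
Mul(Mul(-27, Function('T')(Function('w')(Add(2, -4)))), -6) = Mul(Mul(-27, Mul(Rational(-1, 3), Pow(Add(-2, 5), Rational(1, 2)))), -6) = Mul(Mul(-27, Mul(Rational(-1, 3), Pow(3, Rational(1, 2)))), -6) = Mul(Mul(9, Pow(3, Rational(1, 2))), -6) = Mul(-54, Pow(3, Rational(1, 2)))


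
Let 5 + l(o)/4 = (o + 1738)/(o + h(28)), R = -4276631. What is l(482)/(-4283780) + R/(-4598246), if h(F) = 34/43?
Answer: 396173324503566/425966530653655 ≈ 0.93006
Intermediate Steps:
h(F) = 34/43 (h(F) = 34*(1/43) = 34/43)
l(o) = -20 + 4*(1738 + o)/(34/43 + o) (l(o) = -20 + 4*((o + 1738)/(o + 34/43)) = -20 + 4*((1738 + o)/(34/43 + o)) = -20 + 4*(1738 + o)/(34/43 + o))
l(482)/(-4283780) + R/(-4598246) = (16*(18641 - 43*482)/(34 + 43*482))/(-4283780) - 4276631/(-4598246) = (16*(18641 - 20726)/(34 + 20726))*(-1/4283780) - 4276631*(-1/4598246) = (16*(-2085)/20760)*(-1/4283780) + 4276631/4598246 = (16*(1/20760)*(-2085))*(-1/4283780) + 4276631/4598246 = -278/173*(-1/4283780) + 4276631/4598246 = 139/370546970 + 4276631/4598246 = 396173324503566/425966530653655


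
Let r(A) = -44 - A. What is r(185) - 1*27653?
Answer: -27882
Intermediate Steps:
r(185) - 1*27653 = (-44 - 1*185) - 1*27653 = (-44 - 185) - 27653 = -229 - 27653 = -27882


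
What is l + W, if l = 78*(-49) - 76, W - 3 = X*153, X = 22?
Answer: -529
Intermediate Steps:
W = 3369 (W = 3 + 22*153 = 3 + 3366 = 3369)
l = -3898 (l = -3822 - 76 = -3898)
l + W = -3898 + 3369 = -529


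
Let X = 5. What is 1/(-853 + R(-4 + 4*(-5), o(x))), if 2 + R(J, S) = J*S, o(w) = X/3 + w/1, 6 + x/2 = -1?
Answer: -1/559 ≈ -0.0017889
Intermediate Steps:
x = -14 (x = -12 + 2*(-1) = -12 - 2 = -14)
o(w) = 5/3 + w (o(w) = 5/3 + w/1 = 5*(1/3) + w*1 = 5/3 + w)
R(J, S) = -2 + J*S
1/(-853 + R(-4 + 4*(-5), o(x))) = 1/(-853 + (-2 + (-4 + 4*(-5))*(5/3 - 14))) = 1/(-853 + (-2 + (-4 - 20)*(-37/3))) = 1/(-853 + (-2 - 24*(-37/3))) = 1/(-853 + (-2 + 296)) = 1/(-853 + 294) = 1/(-559) = -1/559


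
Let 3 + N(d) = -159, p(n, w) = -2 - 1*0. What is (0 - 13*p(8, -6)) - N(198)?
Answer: 188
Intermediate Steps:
p(n, w) = -2 (p(n, w) = -2 + 0 = -2)
N(d) = -162 (N(d) = -3 - 159 = -162)
(0 - 13*p(8, -6)) - N(198) = (0 - 13*(-2)) - 1*(-162) = (0 + 26) + 162 = 26 + 162 = 188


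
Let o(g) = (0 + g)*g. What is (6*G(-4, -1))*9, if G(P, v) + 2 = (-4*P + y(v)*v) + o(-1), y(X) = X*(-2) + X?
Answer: 756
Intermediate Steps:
y(X) = -X (y(X) = -2*X + X = -X)
o(g) = g² (o(g) = g*g = g²)
G(P, v) = -1 - v² - 4*P (G(P, v) = -2 + ((-4*P + (-v)*v) + (-1)²) = -2 + ((-4*P - v²) + 1) = -2 + ((-v² - 4*P) + 1) = -2 + (1 - v² - 4*P) = -1 - v² - 4*P)
(6*G(-4, -1))*9 = (6*(-1 - 1*(-1)² - 4*(-4)))*9 = (6*(-1 - 1*1 + 16))*9 = (6*(-1 - 1 + 16))*9 = (6*14)*9 = 84*9 = 756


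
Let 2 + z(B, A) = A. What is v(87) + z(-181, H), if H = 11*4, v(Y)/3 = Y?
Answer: 303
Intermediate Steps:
v(Y) = 3*Y
H = 44
z(B, A) = -2 + A
v(87) + z(-181, H) = 3*87 + (-2 + 44) = 261 + 42 = 303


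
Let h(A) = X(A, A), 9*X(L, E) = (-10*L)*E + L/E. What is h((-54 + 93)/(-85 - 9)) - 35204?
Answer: -1399784635/39762 ≈ -35204.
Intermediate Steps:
X(L, E) = -10*E*L/9 + L/(9*E) (X(L, E) = ((-10*L)*E + L/E)/9 = (-10*E*L + L/E)/9 = (L/E - 10*E*L)/9 = -10*E*L/9 + L/(9*E))
h(A) = ⅑ - 10*A²/9 (h(A) = A*(1 - 10*A²)/(9*A) = ⅑ - 10*A²/9)
h((-54 + 93)/(-85 - 9)) - 35204 = (⅑ - 10*(-54 + 93)²/(-85 - 9)²/9) - 35204 = (⅑ - 10*(39/(-94))²/9) - 35204 = (⅑ - 10*(39*(-1/94))²/9) - 35204 = (⅑ - 10*(-39/94)²/9) - 35204 = (⅑ - 10/9*1521/8836) - 35204 = (⅑ - 845/4418) - 35204 = -3187/39762 - 35204 = -1399784635/39762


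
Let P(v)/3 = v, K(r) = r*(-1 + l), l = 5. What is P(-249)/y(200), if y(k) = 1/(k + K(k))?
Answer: -747000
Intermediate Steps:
K(r) = 4*r (K(r) = r*(-1 + 5) = r*4 = 4*r)
P(v) = 3*v
y(k) = 1/(5*k) (y(k) = 1/(k + 4*k) = 1/(5*k))
P(-249)/y(200) = (3*(-249))/(((⅕)/200)) = -747/((⅕)*(1/200)) = -747/1/1000 = -747*1000 = -747000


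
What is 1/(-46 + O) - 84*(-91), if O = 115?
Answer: 527437/69 ≈ 7644.0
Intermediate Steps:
1/(-46 + O) - 84*(-91) = 1/(-46 + 115) - 84*(-91) = 1/69 + 7644 = 527437/69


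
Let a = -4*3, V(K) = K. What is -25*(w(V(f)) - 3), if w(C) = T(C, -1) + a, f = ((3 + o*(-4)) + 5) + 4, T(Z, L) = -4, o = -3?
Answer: 475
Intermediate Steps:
f = 24 (f = ((3 - 3*(-4)) + 5) + 4 = ((3 + 12) + 5) + 4 = (15 + 5) + 4 = 20 + 4 = 24)
a = -12
w(C) = -16 (w(C) = -4 - 12 = -16)
-25*(w(V(f)) - 3) = -25*(-16 - 3) = -25*(-19) = 475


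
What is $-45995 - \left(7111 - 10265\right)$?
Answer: $-42841$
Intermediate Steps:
$-45995 - \left(7111 - 10265\right) = -45995 - -3154 = -45995 + 3154 = -42841$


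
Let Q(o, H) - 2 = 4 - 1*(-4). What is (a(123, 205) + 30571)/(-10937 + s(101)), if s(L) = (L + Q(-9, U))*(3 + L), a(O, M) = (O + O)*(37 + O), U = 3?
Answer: 69931/607 ≈ 115.21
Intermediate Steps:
Q(o, H) = 10 (Q(o, H) = 2 + (4 - 1*(-4)) = 2 + (4 + 4) = 2 + 8 = 10)
a(O, M) = 2*O*(37 + O) (a(O, M) = (2*O)*(37 + O) = 2*O*(37 + O))
s(L) = (3 + L)*(10 + L) (s(L) = (L + 10)*(3 + L) = (10 + L)*(3 + L) = (3 + L)*(10 + L))
(a(123, 205) + 30571)/(-10937 + s(101)) = (2*123*(37 + 123) + 30571)/(-10937 + (30 + 101² + 13*101)) = (2*123*160 + 30571)/(-10937 + (30 + 10201 + 1313)) = (39360 + 30571)/(-10937 + 11544) = 69931/607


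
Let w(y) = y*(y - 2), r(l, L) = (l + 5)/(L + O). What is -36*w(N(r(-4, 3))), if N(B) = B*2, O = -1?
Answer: 36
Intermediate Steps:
r(l, L) = (5 + l)/(-1 + L) (r(l, L) = (l + 5)/(L - 1) = (5 + l)/(-1 + L))
N(B) = 2*B
w(y) = y*(-2 + y)
-36*w(N(r(-4, 3))) = -36*2*((5 - 4)/(-1 + 3))*(-2 + 2*((5 - 4)/(-1 + 3))) = -36*2*(1/2)*(-2 + 2*(1/2)) = -36*2*((½)*1)*(-2 + 2*((½)*1)) = -36*2*(½)*(-2 + 2*(½)) = -36*(-2 + 1) = -36*(-1) = 36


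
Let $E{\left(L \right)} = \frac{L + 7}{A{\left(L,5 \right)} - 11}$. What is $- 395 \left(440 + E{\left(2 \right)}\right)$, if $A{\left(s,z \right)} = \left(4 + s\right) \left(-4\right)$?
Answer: $- \frac{1215889}{7} \approx -1.737 \cdot 10^{5}$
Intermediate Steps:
$A{\left(s,z \right)} = -16 - 4 s$
$E{\left(L \right)} = \frac{7 + L}{-27 - 4 L}$ ($E{\left(L \right)} = \frac{L + 7}{\left(-16 - 4 L\right) - 11} = \frac{7 + L}{-27 - 4 L}$)
$- 395 \left(440 + E{\left(2 \right)}\right) = - 395 \left(440 + \frac{-7 - 2}{27 + 4 \cdot 2}\right) = - 395 \left(440 + \frac{-7 - 2}{27 + 8}\right) = - 395 \left(440 + \frac{1}{35} \left(-9\right)\right) = - 395 \left(440 - \frac{9}{35}\right) = \left(-395\right) \frac{15391}{35} = - \frac{1215889}{7}$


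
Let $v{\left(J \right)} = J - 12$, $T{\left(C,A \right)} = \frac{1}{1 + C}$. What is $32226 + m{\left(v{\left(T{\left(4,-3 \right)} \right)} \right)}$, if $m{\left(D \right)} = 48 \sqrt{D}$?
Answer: $32226 + \frac{48 i \sqrt{295}}{5} \approx 32226.0 + 164.89 i$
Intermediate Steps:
$v{\left(J \right)} = -12 + J$
$32226 + m{\left(v{\left(T{\left(4,-3 \right)} \right)} \right)} = 32226 + 48 \sqrt{-12 + \frac{1}{1 + 4}} = 32226 + 48 \sqrt{-12 + \frac{1}{5}} = 32226 + 48 \sqrt{- \frac{59}{5}} = 32226 + 48 \frac{i \sqrt{295}}{5} = 32226 + \frac{48 i \sqrt{295}}{5}$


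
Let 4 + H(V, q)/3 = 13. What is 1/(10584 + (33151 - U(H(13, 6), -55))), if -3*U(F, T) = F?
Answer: 1/43744 ≈ 2.2860e-5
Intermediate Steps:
H(V, q) = 27 (H(V, q) = -12 + 3*13 = -12 + 39 = 27)
U(F, T) = -F/3
1/(10584 + (33151 - U(H(13, 6), -55))) = 1/(10584 + (33151 - (-1)*27/3)) = 1/(10584 + (33151 - 1*(-9))) = 1/(10584 + (33151 + 9)) = 1/(10584 + 33160) = 1/43744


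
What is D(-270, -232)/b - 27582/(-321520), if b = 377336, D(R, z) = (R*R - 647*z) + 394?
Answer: 5139662907/7582566920 ≈ 0.67783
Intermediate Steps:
D(R, z) = 394 + R² - 647*z (D(R, z) = (R² - 647*z) + 394 = 394 + R² - 647*z)
D(-270, -232)/b - 27582/(-321520) = (394 + (-270)² - 647*(-232))/377336 - 27582/(-321520) = (394 + 72900 + 150104)*(1/377336) - 27582*(-1/321520) = 223398*(1/377336) + 13791/160760 = 111699/188668 + 13791/160760 = 5139662907/7582566920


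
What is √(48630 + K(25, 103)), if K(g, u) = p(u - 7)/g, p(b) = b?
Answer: 3*√135094/5 ≈ 220.53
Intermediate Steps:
K(g, u) = (-7 + u)/g (K(g, u) = (u - 7)/g = (-7 + u)/g)
√(48630 + K(25, 103)) = √(48630 + (-7 + 103)/25) = √(48630 + (1/25)*96) = √(48630 + 96/25) = √(1215846/25) = 3*√135094/5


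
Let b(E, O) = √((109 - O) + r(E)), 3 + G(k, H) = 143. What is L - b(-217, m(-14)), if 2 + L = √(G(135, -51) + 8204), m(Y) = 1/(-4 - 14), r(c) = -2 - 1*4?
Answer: -2 + 2*√2086 - √3710/6 ≈ 79.194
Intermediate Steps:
r(c) = -6 (r(c) = -2 - 4 = -6)
m(Y) = -1/18 (m(Y) = 1/(-18) = -1/18)
G(k, H) = 140 (G(k, H) = -3 + 143 = 140)
b(E, O) = √(103 - O) (b(E, O) = √((109 - O) - 6) = √(103 - O))
L = -2 + 2*√2086 (L = -2 + √(140 + 8204) = -2 + √8344 = -2 + 2*√2086 ≈ 89.345)
L - b(-217, m(-14)) = (-2 + 2*√2086) - √(103 - 1*(-1/18)) = (-2 + 2*√2086) - √(103 + 1/18) = (-2 + 2*√2086) - √(1855/18) = (-2 + 2*√2086) - √3710/6 = -2 + 2*√2086 - √3710/6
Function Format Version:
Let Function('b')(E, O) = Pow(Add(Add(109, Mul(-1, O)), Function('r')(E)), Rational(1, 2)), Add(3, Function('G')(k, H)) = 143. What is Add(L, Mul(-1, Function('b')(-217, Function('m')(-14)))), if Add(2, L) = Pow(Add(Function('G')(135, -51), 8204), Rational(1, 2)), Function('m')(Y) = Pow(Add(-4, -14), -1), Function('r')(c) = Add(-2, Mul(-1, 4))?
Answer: Add(-2, Mul(2, Pow(2086, Rational(1, 2))), Mul(Rational(-1, 6), Pow(3710, Rational(1, 2)))) ≈ 79.194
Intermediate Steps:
Function('r')(c) = -6 (Function('r')(c) = Add(-2, -4) = -6)
Function('m')(Y) = Rational(-1, 18) (Function('m')(Y) = Pow(-18, -1) = Rational(-1, 18))
Function('G')(k, H) = 140 (Function('G')(k, H) = Add(-3, 143) = 140)
Function('b')(E, O) = Pow(Add(103, Mul(-1, O)), Rational(1, 2)) (Function('b')(E, O) = Pow(Add(Add(109, Mul(-1, O)), -6), Rational(1, 2)) = Pow(Add(103, Mul(-1, O)), Rational(1, 2)))
L = Add(-2, Mul(2, Pow(2086, Rational(1, 2)))) (L = Add(-2, Pow(Add(140, 8204), Rational(1, 2))) = Add(-2, Pow(8344, Rational(1, 2))) = Add(-2, Mul(2, Pow(2086, Rational(1, 2)))) ≈ 89.345)
Add(L, Mul(-1, Function('b')(-217, Function('m')(-14)))) = Add(Add(-2, Mul(2, Pow(2086, Rational(1, 2)))), Mul(-1, Pow(Add(103, Mul(-1, Rational(-1, 18))), Rational(1, 2)))) = Add(Add(-2, Mul(2, Pow(2086, Rational(1, 2)))), Mul(-1, Pow(Add(103, Rational(1, 18)), Rational(1, 2)))) = Add(Add(-2, Mul(2, Pow(2086, Rational(1, 2)))), Mul(-1, Pow(Rational(1855, 18), Rational(1, 2)))) = Add(Add(-2, Mul(2, Pow(2086, Rational(1, 2)))), Mul(-1, Mul(Rational(1, 6), Pow(3710, Rational(1, 2))))) = Add(Add(-2, Mul(2, Pow(2086, Rational(1, 2)))), Mul(Rational(-1, 6), Pow(3710, Rational(1, 2)))) = Add(-2, Mul(2, Pow(2086, Rational(1, 2))), Mul(Rational(-1, 6), Pow(3710, Rational(1, 2))))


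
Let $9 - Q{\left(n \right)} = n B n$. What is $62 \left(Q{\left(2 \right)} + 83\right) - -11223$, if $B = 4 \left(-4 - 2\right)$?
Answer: $22879$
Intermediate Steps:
$B = -24$ ($B = 4 \left(-6\right) = -24$)
$Q{\left(n \right)} = 9 + 24 n^{2}$ ($Q{\left(n \right)} = 9 - n \left(-24\right) n = 9 - - 24 n n = 9 - - 24 n^{2} = 9 + 24 n^{2}$)
$62 \left(Q{\left(2 \right)} + 83\right) - -11223 = 62 \left(\left(9 + 24 \cdot 2^{2}\right) + 83\right) - -11223 = 62 \left(\left(9 + 24 \cdot 4\right) + 83\right) + \left(-8865 + 20088\right) = 62 \left(\left(9 + 96\right) + 83\right) + 11223 = 62 \left(105 + 83\right) + 11223 = 62 \cdot 188 + 11223 = 11656 + 11223 = 22879$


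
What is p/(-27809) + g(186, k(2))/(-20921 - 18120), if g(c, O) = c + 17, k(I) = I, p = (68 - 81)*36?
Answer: 12625961/1085691169 ≈ 0.011629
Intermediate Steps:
p = -468 (p = -13*36 = -468)
g(c, O) = 17 + c
p/(-27809) + g(186, k(2))/(-20921 - 18120) = -468/(-27809) + (17 + 186)/(-20921 - 18120) = -468*(-1/27809) + 203/(-39041) = 468/27809 + 203*(-1/39041) = 468/27809 - 203/39041 = 12625961/1085691169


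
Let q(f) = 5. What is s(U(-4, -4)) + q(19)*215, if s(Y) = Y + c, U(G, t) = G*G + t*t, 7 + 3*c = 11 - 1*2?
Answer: 3323/3 ≈ 1107.7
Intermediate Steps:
c = ⅔ (c = -7/3 + (11 - 1*2)/3 = -7/3 + (11 - 2)/3 = -7/3 + (⅓)*9 = -7/3 + 3 = ⅔ ≈ 0.66667)
U(G, t) = G² + t²
s(Y) = ⅔ + Y (s(Y) = Y + ⅔ = ⅔ + Y)
s(U(-4, -4)) + q(19)*215 = (⅔ + ((-4)² + (-4)²)) + 5*215 = (⅔ + (16 + 16)) + 1075 = (⅔ + 32) + 1075 = 98/3 + 1075 = 3323/3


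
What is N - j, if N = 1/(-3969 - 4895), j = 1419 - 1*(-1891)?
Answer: -29339841/8864 ≈ -3310.0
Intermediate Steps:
j = 3310 (j = 1419 + 1891 = 3310)
N = -1/8864 (N = 1/(-8864) = -1/8864 ≈ -0.00011282)
N - j = -1/8864 - 1*3310 = -1/8864 - 3310 = -29339841/8864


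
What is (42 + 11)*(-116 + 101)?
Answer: -795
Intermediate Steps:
(42 + 11)*(-116 + 101) = 53*(-15) = -795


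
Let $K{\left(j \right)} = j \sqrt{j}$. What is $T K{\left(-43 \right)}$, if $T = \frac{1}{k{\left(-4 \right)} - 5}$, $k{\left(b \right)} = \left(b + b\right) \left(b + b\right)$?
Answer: $- \frac{43 i \sqrt{43}}{59} \approx - 4.7792 i$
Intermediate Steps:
$K{\left(j \right)} = j^{\frac{3}{2}}$
$k{\left(b \right)} = 4 b^{2}$ ($k{\left(b \right)} = 2 b 2 b = 4 b^{2}$)
$T = \frac{1}{59}$ ($T = \frac{1}{4 \left(-4\right)^{2} - 5} = \frac{1}{4 \cdot 16 - 5} = \frac{1}{64 - 5} = \frac{1}{59} \approx 0.016949$)
$T K{\left(-43 \right)} = \frac{\left(-43\right)^{\frac{3}{2}}}{59} = \frac{\left(-43\right) i \sqrt{43}}{59} = - \frac{43 i \sqrt{43}}{59}$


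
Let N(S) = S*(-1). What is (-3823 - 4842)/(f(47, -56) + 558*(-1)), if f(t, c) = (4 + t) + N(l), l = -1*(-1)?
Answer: 8665/508 ≈ 17.057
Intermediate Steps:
l = 1
N(S) = -S
f(t, c) = 3 + t (f(t, c) = (4 + t) - 1*1 = (4 + t) - 1 = 3 + t)
(-3823 - 4842)/(f(47, -56) + 558*(-1)) = (-3823 - 4842)/((3 + 47) + 558*(-1)) = -8665/(50 - 558) = -8665/(-508) = -8665*(-1/508) = 8665/508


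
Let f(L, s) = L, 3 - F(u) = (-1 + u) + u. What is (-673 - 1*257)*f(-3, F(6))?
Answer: 2790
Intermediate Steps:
F(u) = 4 - 2*u (F(u) = 3 - ((-1 + u) + u) = 3 - (-1 + 2*u) = 3 + (1 - 2*u) = 4 - 2*u)
(-673 - 1*257)*f(-3, F(6)) = (-673 - 1*257)*(-3) = (-673 - 257)*(-3) = -930*(-3) = 2790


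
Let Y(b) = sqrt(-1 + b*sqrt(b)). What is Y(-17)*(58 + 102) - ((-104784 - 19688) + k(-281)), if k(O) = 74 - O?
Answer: 124117 + 160*sqrt(-1 - 17*I*sqrt(17)) ≈ 1.2506e+5 - 953.98*I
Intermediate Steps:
Y(b) = sqrt(-1 + b**(3/2))
Y(-17)*(58 + 102) - ((-104784 - 19688) + k(-281)) = sqrt(-1 + (-17)**(3/2))*(58 + 102) - ((-104784 - 19688) + (74 - 1*(-281))) = sqrt(-1 - 17*I*sqrt(17))*160 - (-124472 + (74 + 281)) = 160*sqrt(-1 - 17*I*sqrt(17)) - (-124472 + 355) = 160*sqrt(-1 - 17*I*sqrt(17)) - 1*(-124117) = 160*sqrt(-1 - 17*I*sqrt(17)) + 124117 = 124117 + 160*sqrt(-1 - 17*I*sqrt(17))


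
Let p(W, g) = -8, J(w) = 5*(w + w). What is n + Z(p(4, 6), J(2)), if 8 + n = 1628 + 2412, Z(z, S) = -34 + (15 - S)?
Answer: 3993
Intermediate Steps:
J(w) = 10*w (J(w) = 5*(2*w) = 10*w)
Z(z, S) = -19 - S
n = 4032 (n = -8 + (1628 + 2412) = -8 + 4040 = 4032)
n + Z(p(4, 6), J(2)) = 4032 + (-19 - 10*2) = 4032 + (-19 - 1*20) = 4032 + (-19 - 20) = 4032 - 39 = 3993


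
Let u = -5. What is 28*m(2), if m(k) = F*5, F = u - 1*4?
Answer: -1260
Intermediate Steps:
F = -9 (F = -5 - 1*4 = -5 - 4 = -9)
m(k) = -45 (m(k) = -9*5 = -45)
28*m(2) = 28*(-45) = -1260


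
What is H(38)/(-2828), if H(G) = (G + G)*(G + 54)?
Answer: -1748/707 ≈ -2.4724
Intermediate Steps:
H(G) = 2*G*(54 + G) (H(G) = (2*G)*(54 + G) = 2*G*(54 + G))
H(38)/(-2828) = (2*38*(54 + 38))/(-2828) = (2*38*92)*(-1/2828) = 6992*(-1/2828) = -1748/707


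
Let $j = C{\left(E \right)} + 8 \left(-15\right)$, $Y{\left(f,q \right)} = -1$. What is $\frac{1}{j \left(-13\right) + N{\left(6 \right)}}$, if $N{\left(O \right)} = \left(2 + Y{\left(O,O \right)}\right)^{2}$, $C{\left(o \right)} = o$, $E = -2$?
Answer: $\frac{1}{1587} \approx 0.00063012$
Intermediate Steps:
$N{\left(O \right)} = 1$ ($N{\left(O \right)} = \left(2 - 1\right)^{2} = 1^{2} = 1$)
$j = -122$ ($j = -2 + 8 \left(-15\right) = -2 - 120 = -122$)
$\frac{1}{j \left(-13\right) + N{\left(6 \right)}} = \frac{1}{\left(-122\right) \left(-13\right) + 1} = \frac{1}{1586 + 1} = \frac{1}{1587}$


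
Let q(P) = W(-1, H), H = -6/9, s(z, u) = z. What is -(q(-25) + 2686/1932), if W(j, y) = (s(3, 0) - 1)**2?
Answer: -5207/966 ≈ -5.3903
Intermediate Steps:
H = -2/3 (H = -6*1/9 = -2/3 ≈ -0.66667)
W(j, y) = 4 (W(j, y) = (3 - 1)**2 = 2**2 = 4)
q(P) = 4
-(q(-25) + 2686/1932) = -(4 + 2686/1932) = -(4 + 2686*(1/1932)) = -(4 + 1343/966) = -1*5207/966 = -5207/966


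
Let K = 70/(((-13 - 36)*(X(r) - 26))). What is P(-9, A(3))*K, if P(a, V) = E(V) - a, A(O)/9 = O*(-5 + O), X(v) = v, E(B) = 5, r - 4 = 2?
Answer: 1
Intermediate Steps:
r = 6 (r = 4 + 2 = 6)
A(O) = 9*O*(-5 + O) (A(O) = 9*(O*(-5 + O)) = 9*O*(-5 + O))
P(a, V) = 5 - a
K = 1/14 (K = 70/(((-13 - 36)*(6 - 26))) = 70/((-49*(-20))) = 70/980 = 70*(1/980) = 1/14 ≈ 0.071429)
P(-9, A(3))*K = (5 - 1*(-9))*(1/14) = (5 + 9)*(1/14) = 14*(1/14) = 1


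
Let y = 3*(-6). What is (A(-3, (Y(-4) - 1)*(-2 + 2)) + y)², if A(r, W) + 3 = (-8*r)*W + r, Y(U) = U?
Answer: 576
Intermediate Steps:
y = -18
A(r, W) = -3 + r - 8*W*r (A(r, W) = -3 + ((-8*r)*W + r) = -3 + (-8*W*r + r) = -3 + (r - 8*W*r) = -3 + r - 8*W*r)
(A(-3, (Y(-4) - 1)*(-2 + 2)) + y)² = ((-3 - 3 - 8*(-4 - 1)*(-2 + 2)*(-3)) - 18)² = ((-3 - 3 - 8*(-5*0)*(-3)) - 18)² = ((-3 - 3 - 8*0*(-3)) - 18)² = ((-3 - 3 + 0) - 18)² = (-6 - 18)² = (-24)² = 576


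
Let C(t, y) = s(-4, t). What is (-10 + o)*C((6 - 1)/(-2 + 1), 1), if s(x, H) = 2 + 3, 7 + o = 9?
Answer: -40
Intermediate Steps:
o = 2 (o = -7 + 9 = 2)
s(x, H) = 5
C(t, y) = 5
(-10 + o)*C((6 - 1)/(-2 + 1), 1) = (-10 + 2)*5 = -8*5 = -40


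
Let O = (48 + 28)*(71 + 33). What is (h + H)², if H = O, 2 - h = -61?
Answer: 63473089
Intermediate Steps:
h = 63 (h = 2 - 1*(-61) = 2 + 61 = 63)
O = 7904 (O = 76*104 = 7904)
H = 7904
(h + H)² = (63 + 7904)² = 7967² = 63473089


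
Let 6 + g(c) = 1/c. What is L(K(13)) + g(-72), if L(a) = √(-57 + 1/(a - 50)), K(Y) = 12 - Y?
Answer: -433/72 + 2*I*√37077/51 ≈ -6.0139 + 7.5511*I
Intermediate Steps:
L(a) = √(-57 + 1/(-50 + a))
g(c) = -6 + 1/c
L(K(13)) + g(-72) = √((2851 - 57*(12 - 1*13))/(-50 + (12 - 1*13))) + (-6 + 1/(-72)) = √((2851 - 57*(12 - 13))/(-50 + (12 - 13))) + (-6 - 1/72) = √((2851 - 57*(-1))/(-50 - 1)) - 433/72 = √((2851 + 57)/(-51)) - 433/72 = √(-1/51*2908) - 433/72 = √(-2908/51) - 433/72 = 2*I*√37077/51 - 433/72 = -433/72 + 2*I*√37077/51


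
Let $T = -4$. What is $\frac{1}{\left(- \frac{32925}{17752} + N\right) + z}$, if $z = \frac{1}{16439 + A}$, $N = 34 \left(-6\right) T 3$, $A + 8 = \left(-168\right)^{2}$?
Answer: $\frac{792715560}{1939097442757} \approx 0.00040881$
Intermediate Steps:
$A = 28216$ ($A = -8 + \left(-168\right)^{2} = -8 + 28224 = 28216$)
$N = 2448$ ($N = 34 \left(-6\right) \left(\left(-4\right) 3\right) = \left(-204\right) \left(-12\right) = 2448$)
$z = \frac{1}{44655}$ ($z = \frac{1}{16439 + 28216} = \frac{1}{44655} \approx 2.2394 \cdot 10^{-5}$)
$\frac{1}{\left(- \frac{32925}{17752} + N\right) + z} = \frac{1}{\left(- \frac{32925}{17752} + 2448\right) + \frac{1}{44655}} = \frac{1}{\frac{43423971}{17752} + \frac{1}{44655}} = \frac{1}{\frac{1939097442757}{792715560}} = \frac{792715560}{1939097442757}$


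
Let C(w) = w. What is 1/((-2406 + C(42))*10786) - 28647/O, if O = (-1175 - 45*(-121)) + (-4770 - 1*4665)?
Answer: 730444180123/131697707160 ≈ 5.5464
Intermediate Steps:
O = -5165 (O = (-1175 + 5445) + (-4770 - 4665) = 4270 - 9435 = -5165)
1/((-2406 + C(42))*10786) - 28647/O = 1/((-2406 + 42)*10786) - 28647/(-5165) = (1/10786)/(-2364) - 28647*(-1/5165) = -1/2364*1/10786 + 28647/5165 = -1/25498104 + 28647/5165 = 730444180123/131697707160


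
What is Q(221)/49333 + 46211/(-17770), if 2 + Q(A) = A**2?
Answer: -1411858233/876647410 ≈ -1.6105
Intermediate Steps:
Q(A) = -2 + A**2
Q(221)/49333 + 46211/(-17770) = (-2 + 221**2)/49333 + 46211/(-17770) = (-2 + 48841)*(1/49333) + 46211*(-1/17770) = 48839*(1/49333) - 46211/17770 = 48839/49333 - 46211/17770 = -1411858233/876647410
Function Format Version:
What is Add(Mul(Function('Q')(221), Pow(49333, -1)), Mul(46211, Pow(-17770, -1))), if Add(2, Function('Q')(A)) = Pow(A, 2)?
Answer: Rational(-1411858233, 876647410) ≈ -1.6105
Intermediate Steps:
Function('Q')(A) = Add(-2, Pow(A, 2))
Add(Mul(Function('Q')(221), Pow(49333, -1)), Mul(46211, Pow(-17770, -1))) = Add(Mul(Add(-2, Pow(221, 2)), Pow(49333, -1)), Mul(46211, Pow(-17770, -1))) = Add(Mul(Add(-2, 48841), Rational(1, 49333)), Mul(46211, Rational(-1, 17770))) = Add(Mul(48839, Rational(1, 49333)), Rational(-46211, 17770)) = Add(Rational(48839, 49333), Rational(-46211, 17770)) = Rational(-1411858233, 876647410)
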